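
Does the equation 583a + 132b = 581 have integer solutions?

gcd(583, 132) = 11.
11 does not divide 581 (remainder 9), so no integer solutions.

no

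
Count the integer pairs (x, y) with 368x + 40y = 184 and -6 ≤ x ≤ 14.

gcd(368, 40) = 8  (368 = 9×40 + 8, 40 = 5×8).
Back-substituting, 368×(1) + 40×(-9) = 8.
Scale by 23: particular solution (23, -207); reduce x mod 5: (3, -23).
General solution: x = 3 + 5t, y = -23 - 46t for integer t.
-6 ≤ 3 + 5t ≤ 14 gives t ∈ [-1, 2], which is 4 values.

4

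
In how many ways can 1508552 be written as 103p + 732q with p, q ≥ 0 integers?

gcd(732, 103) = 1  (732 = 7*103 + 11, 103 = 9*11 + 4, 11 = 2*4 + 3, 4 = 1*3 + 1, 3 = 3*1).
Back-substituting, 103*(199) + 732*(-28) = 1.
Scale by 1508552: one solution is (300201848, -42239456). Reduce p mod 732: (596, 1977).
General: p = 596 + 732t, q = 1977 - 103t.
p ≥ 0 ⇒ t ≥ 0; q ≥ 0 ⇒ t ≤ 19. So t ∈ [0, 19]: 20 solutions.

20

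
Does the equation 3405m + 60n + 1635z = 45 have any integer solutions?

gcd(3405, 60) = 15  (3405 = 56×60 + 45, 60 = 1×45 + 15, 45 = 3×15).
gcd(15, 1635) = 15.
15 divides 45, so integer solutions exist.

yes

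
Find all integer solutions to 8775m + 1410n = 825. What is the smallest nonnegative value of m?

25

gcd(8775, 1410) = 15.
15 divides 825, so solutions exist.
By Bézout, 8775·(9) + 1410·(-56) = 15.
Scale by 825/15 = 55: (m₀, n₀) = (495, -3080).
General solution: m = 495 + 94t, n = -3080 - 585t for integer t.
m ≥ 0: smallest is 495 mod 94 = 25 (at t = -5), with n = -155.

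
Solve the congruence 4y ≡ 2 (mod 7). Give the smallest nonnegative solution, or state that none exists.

gcd(7, 4) = 1.
1 divides 2, so solutions exist.
By Bézout, 4*(2) + 7*(-1) = 1.
So 4*(2) ≡ 1 (mod 7); multiply by 2: y ≡ 4 (mod 7).
Smallest nonnegative: y = 4 mod 7 = 4.

4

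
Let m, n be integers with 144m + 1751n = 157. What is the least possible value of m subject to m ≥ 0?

gcd(1751, 144) = 1  (1751 = 12·144 + 23, 144 = 6·23 + 6, 23 = 3·6 + 5, 6 = 1·5 + 1, 5 = 5·1).
1 divides 157, so solutions exist.
Back-substituting, 144·(304) + 1751·(-25) = 1.
Scale by 157/1 = 157: (m₀, n₀) = (47728, -3925).
General solution: m = 47728 + 1751t, n = -3925 - 144t for integer t.
m ≥ 0: smallest is 47728 mod 1751 = 451 (at t = -27), with n = -37.

451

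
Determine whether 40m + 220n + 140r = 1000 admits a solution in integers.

gcd(220, 40):
  220 = 5*40 + 20
  40 = 2*20
so gcd(220, 40) = 20.
gcd(20, 140) = 20.
20 divides 1000, so integer solutions exist.

yes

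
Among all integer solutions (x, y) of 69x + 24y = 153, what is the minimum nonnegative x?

5

gcd(69, 24) = 3.
3 divides 153, so solutions exist.
By Bézout, 69*(-1) + 24*(3) = 3.
Scale by 153/3 = 51: (x₀, y₀) = (-51, 153).
General solution: x = -51 + 8t, y = 153 - 23t for integer t.
x ≥ 0: smallest is -51 mod 8 = 5 (at t = 7), with y = -8.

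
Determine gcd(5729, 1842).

1

gcd(5729, 1842) = 1  (5729 = 3*1842 + 203, 1842 = 9*203 + 15, 203 = 13*15 + 8, 15 = 1*8 + 7, 8 = 1*7 + 1, 7 = 7*1).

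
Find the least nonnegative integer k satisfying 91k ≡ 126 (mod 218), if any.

102

gcd(218, 91) = 1.
1 divides 126, so solutions exist.
By Bézout, 91·(-103) + 218·(43) = 1.
So 91·(-103) ≡ 1 (mod 218); multiply by 126: k ≡ -12978 (mod 218).
Smallest nonnegative: k = -12978 mod 218 = 102.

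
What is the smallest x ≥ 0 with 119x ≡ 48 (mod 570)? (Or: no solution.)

192

gcd(570, 119) = 1  (570 = 4×119 + 94, 119 = 1×94 + 25, 94 = 3×25 + 19, 25 = 1×19 + 6, 19 = 3×6 + 1, 6 = 6×1).
1 divides 48, so solutions exist.
Back-substituting, 119×(-91) + 570×(19) = 1.
So 119×(-91) ≡ 1 (mod 570); multiply by 48: x ≡ -4368 (mod 570).
Smallest nonnegative: x = -4368 mod 570 = 192.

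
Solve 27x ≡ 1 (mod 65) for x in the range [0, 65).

gcd(65, 27) = 1.
By Bézout, 27*(-12) + 65*(5) = 1.
So 27*-12 ≡ 1 (mod 65), and -12 mod 65 = 53.

53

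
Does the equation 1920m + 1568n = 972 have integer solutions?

no

gcd(1920, 1568) = 32  (1920 = 1·1568 + 352, 1568 = 4·352 + 160, 352 = 2·160 + 32, 160 = 5·32).
32 does not divide 972 (remainder 12), so no integer solutions.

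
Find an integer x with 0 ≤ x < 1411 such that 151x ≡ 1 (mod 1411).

gcd(1411, 151):
  1411 = 9·151 + 52
  151 = 2·52 + 47
  52 = 1·47 + 5
  47 = 9·5 + 2
  5 = 2·2 + 1
  2 = 2·1
so gcd(1411, 151) = 1.
Back-substitute for Bézout coefficients:
  1 = 5 - 2·2
  ... = 151·(-570) + 1411·(61)
So 151·-570 ≡ 1 (mod 1411), and -570 mod 1411 = 841.

841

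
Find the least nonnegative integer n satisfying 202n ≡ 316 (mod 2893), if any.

288

gcd(2893, 202) = 1  (2893 = 14*202 + 65, 202 = 3*65 + 7, 65 = 9*7 + 2, 7 = 3*2 + 1, 2 = 2*1).
1 divides 316, so solutions exist.
Back-substituting, 202*(1246) + 2893*(-87) = 1.
So 202*(1246) ≡ 1 (mod 2893); multiply by 316: n ≡ 393736 (mod 2893).
Smallest nonnegative: n = 393736 mod 2893 = 288.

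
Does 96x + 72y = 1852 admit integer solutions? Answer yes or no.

no

gcd(96, 72) = 24.
24 does not divide 1852 (remainder 4), so no integer solutions.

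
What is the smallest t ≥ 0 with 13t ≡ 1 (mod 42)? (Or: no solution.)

gcd(42, 13) = 1.
1 divides 1, so solutions exist.
By Bézout, 13*(13) + 42*(-4) = 1.
So 13*(13) ≡ 1 (mod 42); multiply by 1: t ≡ 13 (mod 42).
Smallest nonnegative: t = 13 mod 42 = 13.

13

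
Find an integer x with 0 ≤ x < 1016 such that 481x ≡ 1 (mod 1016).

gcd(1016, 481) = 1  (1016 = 2·481 + 54, 481 = 8·54 + 49, 54 = 1·49 + 5, 49 = 9·5 + 4, 5 = 1·4 + 1, 4 = 4·1).
Back-substituting, 481·(-207) + 1016·(98) = 1.
So 481·-207 ≡ 1 (mod 1016), and -207 mod 1016 = 809.

809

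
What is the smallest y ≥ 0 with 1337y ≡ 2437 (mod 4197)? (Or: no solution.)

gcd(4197, 1337) = 1.
1 divides 2437, so solutions exist.
By Bézout, 1337*(-1918) + 4197*(611) = 1.
So 1337*(-1918) ≡ 1 (mod 4197); multiply by 2437: y ≡ -4674166 (mod 4197).
Smallest nonnegative: y = -4674166 mod 4197 = 1292.

1292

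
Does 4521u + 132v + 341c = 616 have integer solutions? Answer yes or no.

yes

gcd(4521, 132):
  4521 = 34·132 + 33
  132 = 4·33
so gcd(4521, 132) = 33.
gcd(33, 341) = 11.
11 divides 616, so integer solutions exist.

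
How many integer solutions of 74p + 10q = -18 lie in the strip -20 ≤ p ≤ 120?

28

gcd(74, 10) = 2  (74 = 7×10 + 4, 10 = 2×4 + 2, 4 = 2×2).
Back-substituting, 74×(-2) + 10×(15) = 2.
Scale by -9: particular solution (18, -135); reduce p mod 5: (3, -24).
General solution: p = 3 + 5t, q = -24 - 37t for integer t.
-20 ≤ 3 + 5t ≤ 120 gives t ∈ [-4, 23], which is 28 values.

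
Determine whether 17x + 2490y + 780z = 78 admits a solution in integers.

gcd(2490, 17) = 1.
gcd(1, 780) = 1.
1 divides 78, so integer solutions exist.

yes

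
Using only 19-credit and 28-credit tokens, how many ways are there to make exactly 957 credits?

2

Need nonnegative integers with 19j + 28k = 957.
gcd(19, 28) = 1, and 19·(3) + 28·(-2) = 1.
So (j₀, k₀) = (2871, -1914); general j = 2871 + 28t, k = -1914 - 19t.
j ≥ 0 ⇒ t ≥ -102; k ≥ 0 ⇒ t ≤ -101. That's 2 values of t.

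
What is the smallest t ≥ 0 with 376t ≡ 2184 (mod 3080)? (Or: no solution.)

gcd(3080, 376) = 8.
8 divides 2184, so solutions exist.
By Bézout, 376×(-172) + 3080×(21) = 8.
So 376×(-172) ≡ 8 (mod 3080); multiply by 273: t ≡ -46956 (mod 385).
Smallest nonnegative: t = -46956 mod 385 = 14.

14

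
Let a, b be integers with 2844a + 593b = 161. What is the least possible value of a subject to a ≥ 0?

180

gcd(2844, 593) = 1  (2844 = 4·593 + 472, 593 = 1·472 + 121, 472 = 3·121 + 109, 121 = 1·109 + 12, 109 = 9·12 + 1, 12 = 12·1).
1 divides 161, so solutions exist.
Back-substituting, 2844·(49) + 593·(-235) = 1.
Scale by 161/1 = 161: (a₀, b₀) = (7889, -37835).
General solution: a = 7889 + 593t, b = -37835 - 2844t for integer t.
a ≥ 0: smallest is 7889 mod 593 = 180 (at t = -13), with b = -863.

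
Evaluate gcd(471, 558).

gcd(558, 471) = 3  (558 = 1·471 + 87, 471 = 5·87 + 36, 87 = 2·36 + 15, 36 = 2·15 + 6, 15 = 2·6 + 3, 6 = 2·3).

3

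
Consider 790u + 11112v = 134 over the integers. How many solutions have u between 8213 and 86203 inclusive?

14

gcd(11112, 790) = 2.
By Bézout, 790×(-1069) + 11112×(76) = 2.
Particular solution: (605, -43).
General solution: u = 605 + 5556t, v = -43 - 395t for integer t.
8213 ≤ 605 + 5556t ≤ 86203 gives t ∈ [2, 15], which is 14 values.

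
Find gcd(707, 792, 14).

1

gcd(792, 707) = 1.
gcd(1, 14) = 1.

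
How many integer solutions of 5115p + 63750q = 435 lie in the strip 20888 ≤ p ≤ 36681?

gcd(63750, 5115) = 15  (63750 = 12*5115 + 2370, 5115 = 2*2370 + 375, 2370 = 6*375 + 120, 375 = 3*120 + 15, 120 = 8*15).
Back-substituting, 5115*(511) + 63750*(-41) = 15.
Scale by 29: particular solution (14819, -1189); reduce p mod 4250: (2069, -166).
General solution: p = 2069 + 4250t, q = -166 - 341t for integer t.
20888 ≤ 2069 + 4250t ≤ 36681 gives t ∈ [5, 8], which is 4 values.

4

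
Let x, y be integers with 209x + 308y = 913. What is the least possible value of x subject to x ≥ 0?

gcd(308, 209):
  308 = 1*209 + 99
  209 = 2*99 + 11
  99 = 9*11
so gcd(308, 209) = 11.
11 divides 913, so solutions exist.
Back-substitute for Bézout coefficients:
  11 = 209 - 2*99
  ... = 209*(3) + 308*(-2)
Scale by 913/11 = 83: (x₀, y₀) = (249, -166).
General solution: x = 249 + 28t, y = -166 - 19t for integer t.
x ≥ 0: smallest is 249 mod 28 = 25 (at t = -8), with y = -14.

25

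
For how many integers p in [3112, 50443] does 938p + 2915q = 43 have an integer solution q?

16

gcd(2915, 938) = 1.
By Bézout, 938*(202) + 2915*(-65) = 1.
Particular solution: (2856, -919).
General solution: p = 2856 + 2915t, q = -919 - 938t for integer t.
3112 ≤ 2856 + 2915t ≤ 50443 gives t ∈ [1, 16], which is 16 values.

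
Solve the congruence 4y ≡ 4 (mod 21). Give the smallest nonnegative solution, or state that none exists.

gcd(21, 4) = 1  (21 = 5×4 + 1, 4 = 4×1).
1 divides 4, so solutions exist.
Back-substituting, 4×(-5) + 21×(1) = 1.
So 4×(-5) ≡ 1 (mod 21); multiply by 4: y ≡ -20 (mod 21).
Smallest nonnegative: y = -20 mod 21 = 1.

1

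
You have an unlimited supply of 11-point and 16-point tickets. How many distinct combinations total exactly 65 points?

Need nonnegative integers with 11j + 16k = 65.
gcd(11, 16) = 1, and 11·(3) + 16·(-2) = 1.
So (j₀, k₀) = (195, -130); general j = 195 + 16t, k = -130 - 11t.
j ≥ 0 ⇒ t ≥ -12; k ≥ 0 ⇒ t ≤ -12. That's 1 value of t.

1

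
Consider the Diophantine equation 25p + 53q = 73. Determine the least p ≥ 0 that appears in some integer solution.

22

gcd(53, 25):
  53 = 2×25 + 3
  25 = 8×3 + 1
  3 = 3×1
so gcd(53, 25) = 1.
1 divides 73, so solutions exist.
Back-substitute for Bézout coefficients:
  1 = 25 - 8×3
  ... = 25×(17) + 53×(-8)
Scale by 73/1 = 73: (p₀, q₀) = (1241, -584).
General solution: p = 1241 + 53t, q = -584 - 25t for integer t.
p ≥ 0: smallest is 1241 mod 53 = 22 (at t = -23), with q = -9.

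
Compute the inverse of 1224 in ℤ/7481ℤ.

gcd(7481, 1224) = 1.
By Bézout, 1224·(-3331) + 7481·(545) = 1.
So 1224·-3331 ≡ 1 (mod 7481), and -3331 mod 7481 = 4150.

4150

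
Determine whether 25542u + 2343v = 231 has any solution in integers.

gcd(25542, 2343) = 33  (25542 = 10*2343 + 2112, 2343 = 1*2112 + 231, 2112 = 9*231 + 33, 231 = 7*33).
33 divides 231, so integer solutions exist.

yes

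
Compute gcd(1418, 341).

gcd(1418, 341):
  1418 = 4×341 + 54
  341 = 6×54 + 17
  54 = 3×17 + 3
  17 = 5×3 + 2
  3 = 1×2 + 1
  2 = 2×1
so gcd(1418, 341) = 1.

1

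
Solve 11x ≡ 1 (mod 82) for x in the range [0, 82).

gcd(82, 11) = 1.
By Bézout, 11*(15) + 82*(-2) = 1.
So 11*15 ≡ 1 (mod 82), and 15 mod 82 = 15.

15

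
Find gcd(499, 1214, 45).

1

gcd(1214, 499) = 1.
gcd(1, 45) = 1.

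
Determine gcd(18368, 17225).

gcd(18368, 17225):
  18368 = 1*17225 + 1143
  17225 = 15*1143 + 80
  1143 = 14*80 + 23
  80 = 3*23 + 11
  23 = 2*11 + 1
  11 = 11*1
so gcd(18368, 17225) = 1.

1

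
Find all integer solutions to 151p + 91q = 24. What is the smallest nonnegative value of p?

gcd(151, 91):
  151 = 1*91 + 60
  91 = 1*60 + 31
  60 = 1*31 + 29
  31 = 1*29 + 2
  29 = 14*2 + 1
  2 = 2*1
so gcd(151, 91) = 1.
1 divides 24, so solutions exist.
Back-substitute for Bézout coefficients:
  1 = 29 - 14*2
  ... = 151*(44) + 91*(-73)
Scale by 24/1 = 24: (p₀, q₀) = (1056, -1752).
General solution: p = 1056 + 91t, q = -1752 - 151t for integer t.
p ≥ 0: smallest is 1056 mod 91 = 55 (at t = -11), with q = -91.

55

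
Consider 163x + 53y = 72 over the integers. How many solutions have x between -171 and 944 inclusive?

21

gcd(163, 53) = 1.
By Bézout, 163*(-13) + 53*(40) = 1.
Particular solution: (18, -54).
General solution: x = 18 + 53t, y = -54 - 163t for integer t.
-171 ≤ 18 + 53t ≤ 944 gives t ∈ [-3, 17], which is 21 values.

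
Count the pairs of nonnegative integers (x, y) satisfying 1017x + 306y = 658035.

19

gcd(1017, 306):
  1017 = 3·306 + 99
  306 = 3·99 + 9
  99 = 11·9
so gcd(1017, 306) = 9.
Back-substitute for Bézout coefficients:
  9 = 306 - 3·99
  ... = 1017·(-3) + 306·(10)
Scale by 73115: one solution is (-219345, 731150). Reduce x mod 34: (23, 2074).
General: x = 23 + 34t, y = 2074 - 113t.
x ≥ 0 ⇒ t ≥ 0; y ≥ 0 ⇒ t ≤ 18. So t ∈ [0, 18]: 19 solutions.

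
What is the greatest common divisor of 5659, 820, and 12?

gcd(5659, 820) = 1.
gcd(1, 12) = 1.

1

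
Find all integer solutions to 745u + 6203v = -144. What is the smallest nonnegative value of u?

5978

gcd(6203, 745) = 1  (6203 = 8·745 + 243, 745 = 3·243 + 16, 243 = 15·16 + 3, 16 = 5·3 + 1, 3 = 3·1).
1 divides -144, so solutions exist.
Back-substituting, 745·(1940) + 6203·(-233) = 1.
Scale by -144/1 = -144: (u₀, v₀) = (-279360, 33552).
General solution: u = -279360 + 6203t, v = 33552 - 745t for integer t.
u ≥ 0: smallest is -279360 mod 6203 = 5978 (at t = 46), with v = -718.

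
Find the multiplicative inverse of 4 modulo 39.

10

gcd(39, 4) = 1.
By Bézout, 4·(10) + 39·(-1) = 1.
So 4·10 ≡ 1 (mod 39), and 10 mod 39 = 10.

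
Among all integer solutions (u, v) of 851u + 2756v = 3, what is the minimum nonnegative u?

1697

gcd(2756, 851):
  2756 = 3·851 + 203
  851 = 4·203 + 39
  203 = 5·39 + 8
  39 = 4·8 + 7
  8 = 1·7 + 1
  7 = 7·1
so gcd(2756, 851) = 1.
1 divides 3, so solutions exist.
Back-substitute for Bézout coefficients:
  1 = 8 - 1·7
  ... = 851·(-353) + 2756·(109)
Scale by 3/1 = 3: (u₀, v₀) = (-1059, 327).
General solution: u = -1059 + 2756t, v = 327 - 851t for integer t.
u ≥ 0: smallest is -1059 mod 2756 = 1697 (at t = 1), with v = -524.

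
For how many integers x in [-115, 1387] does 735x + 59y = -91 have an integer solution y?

25

gcd(735, 59):
  735 = 12×59 + 27
  59 = 2×27 + 5
  27 = 5×5 + 2
  5 = 2×2 + 1
  2 = 2×1
so gcd(735, 59) = 1.
Back-substitute for Bézout coefficients:
  1 = 5 - 2×2
  ... = 735×(-24) + 59×(299)
Scale by -91: particular solution (2184, -27209); reduce x mod 59: (1, -14).
General solution: x = 1 + 59t, y = -14 - 735t for integer t.
-115 ≤ 1 + 59t ≤ 1387 gives t ∈ [-1, 23], which is 25 values.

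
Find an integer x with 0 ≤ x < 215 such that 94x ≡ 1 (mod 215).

199

gcd(215, 94) = 1.
By Bézout, 94·(-16) + 215·(7) = 1.
So 94·-16 ≡ 1 (mod 215), and -16 mod 215 = 199.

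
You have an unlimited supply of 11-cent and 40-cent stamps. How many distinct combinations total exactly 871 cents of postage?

2

Need nonnegative integers with 11j + 40k = 871.
gcd(11, 40) = 1, and 11·(11) + 40·(-3) = 1.
So (j₀, k₀) = (9581, -2613); general j = 9581 + 40t, k = -2613 - 11t.
j ≥ 0 ⇒ t ≥ -239; k ≥ 0 ⇒ t ≤ -238. That's 2 values of t.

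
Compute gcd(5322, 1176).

6

gcd(5322, 1176) = 6  (5322 = 4·1176 + 618, 1176 = 1·618 + 558, 618 = 1·558 + 60, 558 = 9·60 + 18, 60 = 3·18 + 6, 18 = 3·6).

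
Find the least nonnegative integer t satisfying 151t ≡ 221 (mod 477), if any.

gcd(477, 151):
  477 = 3·151 + 24
  151 = 6·24 + 7
  24 = 3·7 + 3
  7 = 2·3 + 1
  3 = 3·1
so gcd(477, 151) = 1.
1 divides 221, so solutions exist.
Back-substitute for Bézout coefficients:
  1 = 7 - 2·3
  ... = 151·(139) + 477·(-44)
So 151·(139) ≡ 1 (mod 477); multiply by 221: t ≡ 30719 (mod 477).
Smallest nonnegative: t = 30719 mod 477 = 191.

191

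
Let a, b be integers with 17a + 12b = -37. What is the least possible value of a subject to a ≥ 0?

7

gcd(17, 12) = 1  (17 = 1·12 + 5, 12 = 2·5 + 2, 5 = 2·2 + 1, 2 = 2·1).
1 divides -37, so solutions exist.
Back-substituting, 17·(5) + 12·(-7) = 1.
Scale by -37/1 = -37: (a₀, b₀) = (-185, 259).
General solution: a = -185 + 12t, b = 259 - 17t for integer t.
a ≥ 0: smallest is -185 mod 12 = 7 (at t = 16), with b = -13.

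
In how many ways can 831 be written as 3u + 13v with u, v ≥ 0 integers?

22

gcd(13, 3) = 1.
By Bézout, 3·(-4) + 13·(1) = 1.
One solution: (4, 63).
General: u = 4 + 13t, v = 63 - 3t.
u ≥ 0 ⇒ t ≥ 0; v ≥ 0 ⇒ t ≤ 21. So t ∈ [0, 21]: 22 solutions.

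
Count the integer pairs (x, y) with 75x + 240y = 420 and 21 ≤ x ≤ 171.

9

gcd(240, 75) = 15  (240 = 3×75 + 15, 75 = 5×15).
Back-substituting, 75×(-3) + 240×(1) = 15.
Scale by 28: particular solution (-84, 28); reduce x mod 16: (12, -2).
General solution: x = 12 + 16t, y = -2 - 5t for integer t.
21 ≤ 12 + 16t ≤ 171 gives t ∈ [1, 9], which is 9 values.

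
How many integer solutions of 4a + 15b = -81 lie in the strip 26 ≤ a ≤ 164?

gcd(15, 4) = 1  (15 = 3·4 + 3, 4 = 1·3 + 1, 3 = 3·1).
Back-substituting, 4·(4) + 15·(-1) = 1.
Scale by -81: particular solution (-324, 81); reduce a mod 15: (6, -7).
General solution: a = 6 + 15t, b = -7 - 4t for integer t.
26 ≤ 6 + 15t ≤ 164 gives t ∈ [2, 10], which is 9 values.

9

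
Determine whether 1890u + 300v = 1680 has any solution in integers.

gcd(1890, 300) = 30  (1890 = 6·300 + 90, 300 = 3·90 + 30, 90 = 3·30).
30 divides 1680, so integer solutions exist.

yes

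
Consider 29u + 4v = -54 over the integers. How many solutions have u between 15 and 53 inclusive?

gcd(29, 4) = 1.
By Bézout, 29·(1) + 4·(-7) = 1.
Particular solution: (2, -28).
General solution: u = 2 + 4t, v = -28 - 29t for integer t.
15 ≤ 2 + 4t ≤ 53 gives t ∈ [4, 12], which is 9 values.

9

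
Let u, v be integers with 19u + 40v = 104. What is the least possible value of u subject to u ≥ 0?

gcd(40, 19):
  40 = 2*19 + 2
  19 = 9*2 + 1
  2 = 2*1
so gcd(40, 19) = 1.
1 divides 104, so solutions exist.
Back-substitute for Bézout coefficients:
  1 = 19 - 9*2
  ... = 19*(19) + 40*(-9)
Scale by 104/1 = 104: (u₀, v₀) = (1976, -936).
General solution: u = 1976 + 40t, v = -936 - 19t for integer t.
u ≥ 0: smallest is 1976 mod 40 = 16 (at t = -49), with v = -5.

16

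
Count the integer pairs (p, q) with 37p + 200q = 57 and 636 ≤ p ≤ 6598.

gcd(200, 37):
  200 = 5*37 + 15
  37 = 2*15 + 7
  15 = 2*7 + 1
  7 = 7*1
so gcd(200, 37) = 1.
Back-substitute for Bézout coefficients:
  1 = 15 - 2*7
  ... = 37*(-27) + 200*(5)
Scale by 57: particular solution (-1539, 285); reduce p mod 200: (61, -11).
General solution: p = 61 + 200t, q = -11 - 37t for integer t.
636 ≤ 61 + 200t ≤ 6598 gives t ∈ [3, 32], which is 30 values.

30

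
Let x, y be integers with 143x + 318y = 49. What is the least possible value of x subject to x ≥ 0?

305

gcd(318, 143):
  318 = 2×143 + 32
  143 = 4×32 + 15
  32 = 2×15 + 2
  15 = 7×2 + 1
  2 = 2×1
so gcd(318, 143) = 1.
1 divides 49, so solutions exist.
Back-substitute for Bézout coefficients:
  1 = 15 - 7×2
  ... = 143×(149) + 318×(-67)
Scale by 49/1 = 49: (x₀, y₀) = (7301, -3283).
General solution: x = 7301 + 318t, y = -3283 - 143t for integer t.
x ≥ 0: smallest is 7301 mod 318 = 305 (at t = -22), with y = -137.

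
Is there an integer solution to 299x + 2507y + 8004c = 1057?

no

gcd(2507, 299):
  2507 = 8*299 + 115
  299 = 2*115 + 69
  115 = 1*69 + 46
  69 = 1*46 + 23
  46 = 2*23
so gcd(2507, 299) = 23.
gcd(23, 8004) = 23.
23 does not divide 1057 (remainder 22), so no integer solutions.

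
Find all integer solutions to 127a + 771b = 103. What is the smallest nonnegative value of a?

274

gcd(771, 127) = 1.
1 divides 103, so solutions exist.
By Bézout, 127*(85) + 771*(-14) = 1.
Scale by 103/1 = 103: (a₀, b₀) = (8755, -1442).
General solution: a = 8755 + 771t, b = -1442 - 127t for integer t.
a ≥ 0: smallest is 8755 mod 771 = 274 (at t = -11), with b = -45.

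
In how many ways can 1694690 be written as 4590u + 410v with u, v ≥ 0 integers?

gcd(4590, 410):
  4590 = 11*410 + 80
  410 = 5*80 + 10
  80 = 8*10
so gcd(4590, 410) = 10.
Back-substitute for Bézout coefficients:
  10 = 410 - 5*80
  ... = 4590*(-5) + 410*(56)
Scale by 169469: one solution is (-847345, 9490264). Reduce u mod 41: (2, 4111).
General: u = 2 + 41t, v = 4111 - 459t.
u ≥ 0 ⇒ t ≥ 0; v ≥ 0 ⇒ t ≤ 8. So t ∈ [0, 8]: 9 solutions.

9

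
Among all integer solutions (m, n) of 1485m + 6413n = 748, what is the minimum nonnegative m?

gcd(6413, 1485):
  6413 = 4×1485 + 473
  1485 = 3×473 + 66
  473 = 7×66 + 11
  66 = 6×11
so gcd(6413, 1485) = 11.
11 divides 748, so solutions exist.
Back-substitute for Bézout coefficients:
  11 = 473 - 7×66
  ... = 1485×(-95) + 6413×(22)
Scale by 748/11 = 68: (m₀, n₀) = (-6460, 1496).
General solution: m = -6460 + 583t, n = 1496 - 135t for integer t.
m ≥ 0: smallest is -6460 mod 583 = 536 (at t = 12), with n = -124.

536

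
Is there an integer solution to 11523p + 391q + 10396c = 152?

gcd(11523, 391):
  11523 = 29×391 + 184
  391 = 2×184 + 23
  184 = 8×23
so gcd(11523, 391) = 23.
gcd(23, 10396) = 23.
23 does not divide 152 (remainder 14), so no integer solutions.

no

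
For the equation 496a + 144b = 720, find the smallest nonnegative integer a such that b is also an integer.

gcd(496, 144) = 16  (496 = 3·144 + 64, 144 = 2·64 + 16, 64 = 4·16).
16 divides 720, so solutions exist.
Back-substituting, 496·(-2) + 144·(7) = 16.
Scale by 720/16 = 45: (a₀, b₀) = (-90, 315).
General solution: a = -90 + 9t, b = 315 - 31t for integer t.
a ≥ 0: smallest is -90 mod 9 = 0 (at t = 10), with b = 5.

0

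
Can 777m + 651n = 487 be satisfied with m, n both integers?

gcd(777, 651) = 21  (777 = 1·651 + 126, 651 = 5·126 + 21, 126 = 6·21).
21 does not divide 487 (remainder 4), so no integer solutions.

no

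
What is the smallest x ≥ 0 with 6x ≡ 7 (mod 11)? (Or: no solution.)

gcd(11, 6) = 1.
1 divides 7, so solutions exist.
By Bézout, 6*(2) + 11*(-1) = 1.
So 6*(2) ≡ 1 (mod 11); multiply by 7: x ≡ 14 (mod 11).
Smallest nonnegative: x = 14 mod 11 = 3.

3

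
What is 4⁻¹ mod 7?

2

gcd(7, 4):
  7 = 1*4 + 3
  4 = 1*3 + 1
  3 = 3*1
so gcd(7, 4) = 1.
Back-substitute for Bézout coefficients:
  1 = 4 - 1*3
  ... = 4*(2) + 7*(-1)
So 4*2 ≡ 1 (mod 7), and 2 mod 7 = 2.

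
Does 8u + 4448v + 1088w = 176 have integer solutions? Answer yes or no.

gcd(4448, 8) = 8  (4448 = 556*8).
gcd(8, 1088) = 8.
8 divides 176, so integer solutions exist.

yes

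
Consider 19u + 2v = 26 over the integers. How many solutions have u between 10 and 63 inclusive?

gcd(19, 2) = 1  (19 = 9×2 + 1, 2 = 2×1).
Back-substituting, 19×(1) + 2×(-9) = 1.
Scale by 26: particular solution (26, -234); reduce u mod 2: (0, 13).
General solution: u = 0 + 2t, v = 13 - 19t for integer t.
10 ≤ 0 + 2t ≤ 63 gives t ∈ [5, 31], which is 27 values.

27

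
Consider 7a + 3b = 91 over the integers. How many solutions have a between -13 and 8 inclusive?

7

gcd(7, 3):
  7 = 2×3 + 1
  3 = 3×1
so gcd(7, 3) = 1.
Back-substitute for Bézout coefficients:
  1 = 7 - 2×3
  ... = 7×(1) + 3×(-2)
Scale by 91: particular solution (91, -182); reduce a mod 3: (1, 28).
General solution: a = 1 + 3t, b = 28 - 7t for integer t.
-13 ≤ 1 + 3t ≤ 8 gives t ∈ [-4, 2], which is 7 values.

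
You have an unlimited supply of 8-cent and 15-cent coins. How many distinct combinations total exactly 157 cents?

Need nonnegative integers with 8j + 15k = 157.
gcd(8, 15) = 1, and 8·(2) + 15·(-1) = 1.
So (j₀, k₀) = (314, -157); general j = 314 + 15t, k = -157 - 8t.
j ≥ 0 ⇒ t ≥ -20; k ≥ 0 ⇒ t ≤ -20. That's 1 value of t.

1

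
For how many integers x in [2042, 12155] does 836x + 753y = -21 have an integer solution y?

gcd(836, 753):
  836 = 1·753 + 83
  753 = 9·83 + 6
  83 = 13·6 + 5
  6 = 1·5 + 1
  5 = 5·1
so gcd(836, 753) = 1.
Back-substitute for Bézout coefficients:
  1 = 6 - 1·5
  ... = 836·(-127) + 753·(141)
Scale by -21: particular solution (2667, -2961); reduce x mod 753: (408, -453).
General solution: x = 408 + 753t, y = -453 - 836t for integer t.
2042 ≤ 408 + 753t ≤ 12155 gives t ∈ [3, 15], which is 13 values.

13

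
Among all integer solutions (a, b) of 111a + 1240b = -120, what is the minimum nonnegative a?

200

gcd(1240, 111):
  1240 = 11·111 + 19
  111 = 5·19 + 16
  19 = 1·16 + 3
  16 = 5·3 + 1
  3 = 3·1
so gcd(1240, 111) = 1.
1 divides -120, so solutions exist.
Back-substitute for Bézout coefficients:
  1 = 16 - 5·3
  ... = 111·(391) + 1240·(-35)
Scale by -120/1 = -120: (a₀, b₀) = (-46920, 4200).
General solution: a = -46920 + 1240t, b = 4200 - 111t for integer t.
a ≥ 0: smallest is -46920 mod 1240 = 200 (at t = 38), with b = -18.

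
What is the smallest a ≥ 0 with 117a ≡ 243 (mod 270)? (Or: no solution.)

9

gcd(270, 117):
  270 = 2*117 + 36
  117 = 3*36 + 9
  36 = 4*9
so gcd(270, 117) = 9.
9 divides 243, so solutions exist.
Back-substitute for Bézout coefficients:
  9 = 117 - 3*36
  ... = 117*(7) + 270*(-3)
So 117*(7) ≡ 9 (mod 270); multiply by 27: a ≡ 189 (mod 30).
Smallest nonnegative: a = 189 mod 30 = 9.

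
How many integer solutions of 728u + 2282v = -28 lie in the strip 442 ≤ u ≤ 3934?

gcd(2282, 728) = 14  (2282 = 3·728 + 98, 728 = 7·98 + 42, 98 = 2·42 + 14, 42 = 3·14).
Back-substituting, 728·(-47) + 2282·(15) = 14.
Scale by -2: particular solution (94, -30); reduce u mod 163: (94, -30).
General solution: u = 94 + 163t, v = -30 - 52t for integer t.
442 ≤ 94 + 163t ≤ 3934 gives t ∈ [3, 23], which is 21 values.

21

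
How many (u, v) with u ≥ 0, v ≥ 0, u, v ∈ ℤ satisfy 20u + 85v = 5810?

gcd(85, 20):
  85 = 4×20 + 5
  20 = 4×5
so gcd(85, 20) = 5.
Back-substitute for Bézout coefficients:
  5 = 85 - 4×20
  ... = 20×(-4) + 85×(1)
Scale by 1162: one solution is (-4648, 1162). Reduce u mod 17: (10, 66).
General: u = 10 + 17t, v = 66 - 4t.
u ≥ 0 ⇒ t ≥ 0; v ≥ 0 ⇒ t ≤ 16. So t ∈ [0, 16]: 17 solutions.

17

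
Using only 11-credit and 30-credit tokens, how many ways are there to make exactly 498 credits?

Need nonnegative integers with 11j + 30k = 498.
gcd(11, 30) = 1, and 11·(11) + 30·(-4) = 1.
So (j₀, k₀) = (5478, -1992); general j = 5478 + 30t, k = -1992 - 11t.
j ≥ 0 ⇒ t ≥ -182; k ≥ 0 ⇒ t ≤ -182. That's 1 value of t.

1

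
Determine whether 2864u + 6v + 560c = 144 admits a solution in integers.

gcd(2864, 6) = 2  (2864 = 477*6 + 2, 6 = 3*2).
gcd(2, 560) = 2.
2 divides 144, so integer solutions exist.

yes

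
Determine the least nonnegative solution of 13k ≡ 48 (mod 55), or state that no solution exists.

gcd(55, 13) = 1  (55 = 4*13 + 3, 13 = 4*3 + 1, 3 = 3*1).
1 divides 48, so solutions exist.
Back-substituting, 13*(17) + 55*(-4) = 1.
So 13*(17) ≡ 1 (mod 55); multiply by 48: k ≡ 816 (mod 55).
Smallest nonnegative: k = 816 mod 55 = 46.

46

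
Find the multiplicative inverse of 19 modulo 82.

gcd(82, 19):
  82 = 4*19 + 6
  19 = 3*6 + 1
  6 = 6*1
so gcd(82, 19) = 1.
Back-substitute for Bézout coefficients:
  1 = 19 - 3*6
  ... = 19*(13) + 82*(-3)
So 19*13 ≡ 1 (mod 82), and 13 mod 82 = 13.

13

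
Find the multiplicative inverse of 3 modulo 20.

7

gcd(20, 3):
  20 = 6×3 + 2
  3 = 1×2 + 1
  2 = 2×1
so gcd(20, 3) = 1.
Back-substitute for Bézout coefficients:
  1 = 3 - 1×2
  ... = 3×(7) + 20×(-1)
So 3×7 ≡ 1 (mod 20), and 7 mod 20 = 7.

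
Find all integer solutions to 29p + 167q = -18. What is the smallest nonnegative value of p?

80

gcd(167, 29) = 1.
1 divides -18, so solutions exist.
By Bézout, 29×(-23) + 167×(4) = 1.
Scale by -18/1 = -18: (p₀, q₀) = (414, -72).
General solution: p = 414 + 167t, q = -72 - 29t for integer t.
p ≥ 0: smallest is 414 mod 167 = 80 (at t = -2), with q = -14.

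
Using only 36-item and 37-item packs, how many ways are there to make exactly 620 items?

1

Need nonnegative integers with 36j + 37k = 620.
gcd(36, 37) = 1, and 36·(-1) + 37·(1) = 1.
So (j₀, k₀) = (-620, 620); general j = -620 + 37t, k = 620 - 36t.
j ≥ 0 ⇒ t ≥ 17; k ≥ 0 ⇒ t ≤ 17. That's 1 value of t.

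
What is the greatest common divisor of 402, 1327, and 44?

gcd(1327, 402) = 1.
gcd(1, 44) = 1.

1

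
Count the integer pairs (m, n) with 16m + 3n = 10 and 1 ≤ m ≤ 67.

gcd(16, 3):
  16 = 5·3 + 1
  3 = 3·1
so gcd(16, 3) = 1.
Back-substitute for Bézout coefficients:
  1 = 16 - 5·3
  ... = 16·(1) + 3·(-5)
Scale by 10: particular solution (10, -50); reduce m mod 3: (1, -2).
General solution: m = 1 + 3t, n = -2 - 16t for integer t.
1 ≤ 1 + 3t ≤ 67 gives t ∈ [0, 22], which is 23 values.

23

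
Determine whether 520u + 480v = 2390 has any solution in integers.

no

gcd(520, 480):
  520 = 1×480 + 40
  480 = 12×40
so gcd(520, 480) = 40.
40 does not divide 2390 (remainder 30), so no integer solutions.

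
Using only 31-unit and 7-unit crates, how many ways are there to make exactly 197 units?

1

Need nonnegative integers with 31j + 7k = 197.
gcd(31, 7) = 1, and 31·(-2) + 7·(9) = 1.
So (j₀, k₀) = (-394, 1773); general j = -394 + 7t, k = 1773 - 31t.
j ≥ 0 ⇒ t ≥ 57; k ≥ 0 ⇒ t ≤ 57. That's 1 value of t.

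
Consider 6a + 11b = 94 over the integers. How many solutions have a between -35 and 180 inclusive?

gcd(11, 6):
  11 = 1×6 + 5
  6 = 1×5 + 1
  5 = 5×1
so gcd(11, 6) = 1.
Back-substitute for Bézout coefficients:
  1 = 6 - 1×5
  ... = 6×(2) + 11×(-1)
Scale by 94: particular solution (188, -94); reduce a mod 11: (1, 8).
General solution: a = 1 + 11t, b = 8 - 6t for integer t.
-35 ≤ 1 + 11t ≤ 180 gives t ∈ [-3, 16], which is 20 values.

20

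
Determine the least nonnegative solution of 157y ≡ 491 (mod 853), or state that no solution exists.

704

gcd(853, 157) = 1.
1 divides 491, so solutions exist.
By Bézout, 157*(163) + 853*(-30) = 1.
So 157*(163) ≡ 1 (mod 853); multiply by 491: y ≡ 80033 (mod 853).
Smallest nonnegative: y = 80033 mod 853 = 704.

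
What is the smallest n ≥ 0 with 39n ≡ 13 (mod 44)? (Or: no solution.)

gcd(44, 39) = 1  (44 = 1·39 + 5, 39 = 7·5 + 4, 5 = 1·4 + 1, 4 = 4·1).
1 divides 13, so solutions exist.
Back-substituting, 39·(-9) + 44·(8) = 1.
So 39·(-9) ≡ 1 (mod 44); multiply by 13: n ≡ -117 (mod 44).
Smallest nonnegative: n = -117 mod 44 = 15.

15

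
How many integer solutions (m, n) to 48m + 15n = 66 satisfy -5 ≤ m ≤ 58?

gcd(48, 15) = 3.
By Bézout, 48×(1) + 15×(-3) = 3.
Particular solution: (2, -2).
General solution: m = 2 + 5t, n = -2 - 16t for integer t.
-5 ≤ 2 + 5t ≤ 58 gives t ∈ [-1, 11], which is 13 values.

13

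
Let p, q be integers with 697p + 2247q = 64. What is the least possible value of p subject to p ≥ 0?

gcd(2247, 697) = 1  (2247 = 3*697 + 156, 697 = 4*156 + 73, 156 = 2*73 + 10, 73 = 7*10 + 3, 10 = 3*3 + 1, 3 = 3*1).
1 divides 64, so solutions exist.
Back-substituting, 697*(-677) + 2247*(210) = 1.
Scale by 64/1 = 64: (p₀, q₀) = (-43328, 13440).
General solution: p = -43328 + 2247t, q = 13440 - 697t for integer t.
p ≥ 0: smallest is -43328 mod 2247 = 1612 (at t = 20), with q = -500.

1612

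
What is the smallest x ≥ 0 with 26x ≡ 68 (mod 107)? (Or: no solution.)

52

gcd(107, 26) = 1.
1 divides 68, so solutions exist.
By Bézout, 26*(-37) + 107*(9) = 1.
So 26*(-37) ≡ 1 (mod 107); multiply by 68: x ≡ -2516 (mod 107).
Smallest nonnegative: x = -2516 mod 107 = 52.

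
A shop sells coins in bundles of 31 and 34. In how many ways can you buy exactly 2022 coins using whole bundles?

2

Need nonnegative integers with 31j + 34k = 2022.
gcd(31, 34) = 1, and 31·(11) + 34·(-10) = 1.
So (j₀, k₀) = (22242, -20220); general j = 22242 + 34t, k = -20220 - 31t.
j ≥ 0 ⇒ t ≥ -654; k ≥ 0 ⇒ t ≤ -653. That's 2 values of t.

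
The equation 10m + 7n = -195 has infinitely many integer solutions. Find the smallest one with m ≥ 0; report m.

gcd(10, 7):
  10 = 1*7 + 3
  7 = 2*3 + 1
  3 = 3*1
so gcd(10, 7) = 1.
1 divides -195, so solutions exist.
Back-substitute for Bézout coefficients:
  1 = 7 - 2*3
  ... = 10*(-2) + 7*(3)
Scale by -195/1 = -195: (m₀, n₀) = (390, -585).
General solution: m = 390 + 7t, n = -585 - 10t for integer t.
m ≥ 0: smallest is 390 mod 7 = 5 (at t = -55), with n = -35.

5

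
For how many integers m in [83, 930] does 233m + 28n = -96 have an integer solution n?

gcd(233, 28) = 1  (233 = 8×28 + 9, 28 = 3×9 + 1, 9 = 9×1).
Back-substituting, 233×(-3) + 28×(25) = 1.
Scale by -96: particular solution (288, -2400); reduce m mod 28: (8, -70).
General solution: m = 8 + 28t, n = -70 - 233t for integer t.
83 ≤ 8 + 28t ≤ 930 gives t ∈ [3, 32], which is 30 values.

30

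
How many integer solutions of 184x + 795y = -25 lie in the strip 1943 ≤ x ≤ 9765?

gcd(795, 184) = 1.
By Bézout, 184·(229) + 795·(-53) = 1.
Particular solution: (635, -147).
General solution: x = 635 + 795t, y = -147 - 184t for integer t.
1943 ≤ 635 + 795t ≤ 9765 gives t ∈ [2, 11], which is 10 values.

10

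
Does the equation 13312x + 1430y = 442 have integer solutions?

yes

gcd(13312, 1430) = 26.
26 divides 442, so integer solutions exist.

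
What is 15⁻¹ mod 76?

gcd(76, 15):
  76 = 5·15 + 1
  15 = 15·1
so gcd(76, 15) = 1.
Back-substitute for Bézout coefficients:
  1 = 76 - 5·15
  ... = 15·(-5) + 76·(1)
So 15·-5 ≡ 1 (mod 76), and -5 mod 76 = 71.

71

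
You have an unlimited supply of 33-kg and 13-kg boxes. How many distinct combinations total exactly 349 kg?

1

Need nonnegative integers with 33j + 13k = 349.
gcd(33, 13) = 1, and 33·(2) + 13·(-5) = 1.
So (j₀, k₀) = (698, -1745); general j = 698 + 13t, k = -1745 - 33t.
j ≥ 0 ⇒ t ≥ -53; k ≥ 0 ⇒ t ≤ -53. That's 1 value of t.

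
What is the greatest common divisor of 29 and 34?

gcd(34, 29):
  34 = 1*29 + 5
  29 = 5*5 + 4
  5 = 1*4 + 1
  4 = 4*1
so gcd(34, 29) = 1.

1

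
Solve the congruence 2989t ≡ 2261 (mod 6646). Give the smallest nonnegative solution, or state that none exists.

1993

gcd(6646, 2989) = 1  (6646 = 2×2989 + 668, 2989 = 4×668 + 317, 668 = 2×317 + 34, 317 = 9×34 + 11, 34 = 3×11 + 1, 11 = 11×1).
1 divides 2261, so solutions exist.
Back-substituting, 2989×(-587) + 6646×(264) = 1.
So 2989×(-587) ≡ 1 (mod 6646); multiply by 2261: t ≡ -1327207 (mod 6646).
Smallest nonnegative: t = -1327207 mod 6646 = 1993.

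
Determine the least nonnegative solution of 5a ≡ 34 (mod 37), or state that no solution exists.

gcd(37, 5) = 1  (37 = 7·5 + 2, 5 = 2·2 + 1, 2 = 2·1).
1 divides 34, so solutions exist.
Back-substituting, 5·(15) + 37·(-2) = 1.
So 5·(15) ≡ 1 (mod 37); multiply by 34: a ≡ 510 (mod 37).
Smallest nonnegative: a = 510 mod 37 = 29.

29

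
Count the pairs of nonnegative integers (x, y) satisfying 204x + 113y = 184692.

gcd(204, 113):
  204 = 1*113 + 91
  113 = 1*91 + 22
  91 = 4*22 + 3
  22 = 7*3 + 1
  3 = 3*1
so gcd(204, 113) = 1.
Back-substitute for Bézout coefficients:
  1 = 22 - 7*3
  ... = 204*(-36) + 113*(65)
Scale by 184692: one solution is (-6648912, 12004980). Reduce x mod 113: (8, 1620).
General: x = 8 + 113t, y = 1620 - 204t.
x ≥ 0 ⇒ t ≥ 0; y ≥ 0 ⇒ t ≤ 7. So t ∈ [0, 7]: 8 solutions.

8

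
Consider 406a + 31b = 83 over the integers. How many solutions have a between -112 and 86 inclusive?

gcd(406, 31) = 1.
By Bézout, 406·(-10) + 31·(131) = 1.
Particular solution: (7, -89).
General solution: a = 7 + 31t, b = -89 - 406t for integer t.
-112 ≤ 7 + 31t ≤ 86 gives t ∈ [-3, 2], which is 6 values.

6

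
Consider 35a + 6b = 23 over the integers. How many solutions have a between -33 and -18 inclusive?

gcd(35, 6) = 1  (35 = 5*6 + 5, 6 = 1*5 + 1, 5 = 5*1).
Back-substituting, 35*(-1) + 6*(6) = 1.
Scale by 23: particular solution (-23, 138); reduce a mod 6: (1, -2).
General solution: a = 1 + 6t, b = -2 - 35t for integer t.
-33 ≤ 1 + 6t ≤ -18 gives t ∈ [-5, -4], which is 2 values.

2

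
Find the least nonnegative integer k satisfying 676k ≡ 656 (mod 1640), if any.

gcd(1640, 676):
  1640 = 2*676 + 288
  676 = 2*288 + 100
  288 = 2*100 + 88
  100 = 1*88 + 12
  88 = 7*12 + 4
  12 = 3*4
so gcd(1640, 676) = 4.
4 divides 656, so solutions exist.
Back-substitute for Bézout coefficients:
  4 = 88 - 7*12
  ... = 676*(-131) + 1640*(54)
So 676*(-131) ≡ 4 (mod 1640); multiply by 164: k ≡ -21484 (mod 410).
Smallest nonnegative: k = -21484 mod 410 = 246.

246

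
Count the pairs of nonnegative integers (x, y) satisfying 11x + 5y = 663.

12

gcd(11, 5) = 1.
By Bézout, 11·(1) + 5·(-2) = 1.
One solution: (3, 126).
General: x = 3 + 5t, y = 126 - 11t.
x ≥ 0 ⇒ t ≥ 0; y ≥ 0 ⇒ t ≤ 11. So t ∈ [0, 11]: 12 solutions.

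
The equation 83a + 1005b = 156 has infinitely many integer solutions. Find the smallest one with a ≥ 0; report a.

gcd(1005, 83):
  1005 = 12×83 + 9
  83 = 9×9 + 2
  9 = 4×2 + 1
  2 = 2×1
so gcd(1005, 83) = 1.
1 divides 156, so solutions exist.
Back-substitute for Bézout coefficients:
  1 = 9 - 4×2
  ... = 83×(-448) + 1005×(37)
Scale by 156/1 = 156: (a₀, b₀) = (-69888, 5772).
General solution: a = -69888 + 1005t, b = 5772 - 83t for integer t.
a ≥ 0: smallest is -69888 mod 1005 = 462 (at t = 70), with b = -38.

462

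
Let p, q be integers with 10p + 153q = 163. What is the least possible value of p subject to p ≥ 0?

1

gcd(153, 10) = 1  (153 = 15·10 + 3, 10 = 3·3 + 1, 3 = 3·1).
1 divides 163, so solutions exist.
Back-substituting, 10·(46) + 153·(-3) = 1.
Scale by 163/1 = 163: (p₀, q₀) = (7498, -489).
General solution: p = 7498 + 153t, q = -489 - 10t for integer t.
p ≥ 0: smallest is 7498 mod 153 = 1 (at t = -49), with q = 1.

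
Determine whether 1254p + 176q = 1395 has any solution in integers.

no

gcd(1254, 176) = 22  (1254 = 7*176 + 22, 176 = 8*22).
22 does not divide 1395 (remainder 9), so no integer solutions.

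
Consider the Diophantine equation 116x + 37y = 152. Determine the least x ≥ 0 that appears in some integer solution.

23

gcd(116, 37):
  116 = 3×37 + 5
  37 = 7×5 + 2
  5 = 2×2 + 1
  2 = 2×1
so gcd(116, 37) = 1.
1 divides 152, so solutions exist.
Back-substitute for Bézout coefficients:
  1 = 5 - 2×2
  ... = 116×(15) + 37×(-47)
Scale by 152/1 = 152: (x₀, y₀) = (2280, -7144).
General solution: x = 2280 + 37t, y = -7144 - 116t for integer t.
x ≥ 0: smallest is 2280 mod 37 = 23 (at t = -61), with y = -68.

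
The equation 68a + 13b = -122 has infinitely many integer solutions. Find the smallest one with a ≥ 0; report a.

gcd(68, 13):
  68 = 5×13 + 3
  13 = 4×3 + 1
  3 = 3×1
so gcd(68, 13) = 1.
1 divides -122, so solutions exist.
Back-substitute for Bézout coefficients:
  1 = 13 - 4×3
  ... = 68×(-4) + 13×(21)
Scale by -122/1 = -122: (a₀, b₀) = (488, -2562).
General solution: a = 488 + 13t, b = -2562 - 68t for integer t.
a ≥ 0: smallest is 488 mod 13 = 7 (at t = -37), with b = -46.

7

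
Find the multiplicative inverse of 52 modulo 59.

gcd(59, 52):
  59 = 1·52 + 7
  52 = 7·7 + 3
  7 = 2·3 + 1
  3 = 3·1
so gcd(59, 52) = 1.
Back-substitute for Bézout coefficients:
  1 = 7 - 2·3
  ... = 52·(-17) + 59·(15)
So 52·-17 ≡ 1 (mod 59), and -17 mod 59 = 42.

42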